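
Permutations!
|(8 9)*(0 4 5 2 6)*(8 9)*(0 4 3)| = |(9)(0 3)(2 6 4 5)| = 4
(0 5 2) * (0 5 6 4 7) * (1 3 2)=(0 6 4 7)(1 3 2 5)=[6, 3, 5, 2, 7, 1, 4, 0]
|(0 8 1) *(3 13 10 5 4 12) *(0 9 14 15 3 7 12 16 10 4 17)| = 26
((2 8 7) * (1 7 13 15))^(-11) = (1 7 2 8 13 15) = ((1 7 2 8 13 15))^(-11)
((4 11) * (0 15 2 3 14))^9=(0 14 3 2 15)(4 11)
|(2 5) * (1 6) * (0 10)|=2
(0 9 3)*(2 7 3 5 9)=(0 2 7 3)(5 9)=[2, 1, 7, 0, 4, 9, 6, 3, 8, 5]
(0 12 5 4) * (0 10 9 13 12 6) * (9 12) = [6, 1, 2, 3, 10, 4, 0, 7, 8, 13, 12, 11, 5, 9] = (0 6)(4 10 12 5)(9 13)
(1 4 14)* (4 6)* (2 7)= (1 6 4 14)(2 7)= [0, 6, 7, 3, 14, 5, 4, 2, 8, 9, 10, 11, 12, 13, 1]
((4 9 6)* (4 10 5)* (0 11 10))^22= ((0 11 10 5 4 9 6))^22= (0 11 10 5 4 9 6)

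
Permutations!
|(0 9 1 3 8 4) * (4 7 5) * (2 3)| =|(0 9 1 2 3 8 7 5 4)| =9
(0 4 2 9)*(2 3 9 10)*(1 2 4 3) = (0 3 9)(1 2 10 4) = [3, 2, 10, 9, 1, 5, 6, 7, 8, 0, 4]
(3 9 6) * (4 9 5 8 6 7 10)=(3 5 8 6)(4 9 7 10)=[0, 1, 2, 5, 9, 8, 3, 10, 6, 7, 4]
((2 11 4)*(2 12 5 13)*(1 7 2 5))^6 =((1 7 2 11 4 12)(5 13))^6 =(13)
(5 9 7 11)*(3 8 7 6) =(3 8 7 11 5 9 6) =[0, 1, 2, 8, 4, 9, 3, 11, 7, 6, 10, 5]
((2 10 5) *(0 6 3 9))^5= ((0 6 3 9)(2 10 5))^5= (0 6 3 9)(2 5 10)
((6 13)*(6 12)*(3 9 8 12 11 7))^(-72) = (13)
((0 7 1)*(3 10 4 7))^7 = ((0 3 10 4 7 1))^7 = (0 3 10 4 7 1)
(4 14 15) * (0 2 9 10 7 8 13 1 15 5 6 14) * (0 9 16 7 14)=(0 2 16 7 8 13 1 15 4 9 10 14 5 6)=[2, 15, 16, 3, 9, 6, 0, 8, 13, 10, 14, 11, 12, 1, 5, 4, 7]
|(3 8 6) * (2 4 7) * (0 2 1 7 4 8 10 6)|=|(0 2 8)(1 7)(3 10 6)|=6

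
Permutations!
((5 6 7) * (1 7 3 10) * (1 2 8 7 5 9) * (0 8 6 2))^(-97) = (0 9 2 10 7 5 3 8 1 6)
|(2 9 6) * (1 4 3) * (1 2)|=6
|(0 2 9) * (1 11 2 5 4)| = |(0 5 4 1 11 2 9)| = 7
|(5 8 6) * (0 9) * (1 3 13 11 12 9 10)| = 24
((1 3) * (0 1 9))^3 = (0 9 3 1)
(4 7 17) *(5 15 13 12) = (4 7 17)(5 15 13 12) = [0, 1, 2, 3, 7, 15, 6, 17, 8, 9, 10, 11, 5, 12, 14, 13, 16, 4]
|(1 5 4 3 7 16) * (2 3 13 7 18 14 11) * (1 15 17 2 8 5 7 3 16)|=8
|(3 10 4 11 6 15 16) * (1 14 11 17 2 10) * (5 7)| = 28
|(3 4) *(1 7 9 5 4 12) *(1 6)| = |(1 7 9 5 4 3 12 6)| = 8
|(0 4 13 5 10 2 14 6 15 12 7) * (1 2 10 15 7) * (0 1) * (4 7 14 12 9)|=|(0 7 1 2 12)(4 13 5 15 9)(6 14)|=10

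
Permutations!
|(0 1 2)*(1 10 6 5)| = |(0 10 6 5 1 2)| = 6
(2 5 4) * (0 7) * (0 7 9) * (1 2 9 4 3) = (0 4 9)(1 2 5 3) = [4, 2, 5, 1, 9, 3, 6, 7, 8, 0]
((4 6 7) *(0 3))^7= (0 3)(4 6 7)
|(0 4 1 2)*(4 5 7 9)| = 7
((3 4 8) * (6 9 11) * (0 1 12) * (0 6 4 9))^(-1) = ((0 1 12 6)(3 9 11 4 8))^(-1) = (0 6 12 1)(3 8 4 11 9)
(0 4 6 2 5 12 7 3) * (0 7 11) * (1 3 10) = (0 4 6 2 5 12 11)(1 3 7 10) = [4, 3, 5, 7, 6, 12, 2, 10, 8, 9, 1, 0, 11]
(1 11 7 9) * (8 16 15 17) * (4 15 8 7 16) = (1 11 16 8 4 15 17 7 9) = [0, 11, 2, 3, 15, 5, 6, 9, 4, 1, 10, 16, 12, 13, 14, 17, 8, 7]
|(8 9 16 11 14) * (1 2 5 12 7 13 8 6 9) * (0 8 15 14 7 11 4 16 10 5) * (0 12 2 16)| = |(0 8 1 16 4)(2 12 11 7 13 15 14 6 9 10 5)| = 55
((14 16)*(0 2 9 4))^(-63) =((0 2 9 4)(14 16))^(-63) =(0 2 9 4)(14 16)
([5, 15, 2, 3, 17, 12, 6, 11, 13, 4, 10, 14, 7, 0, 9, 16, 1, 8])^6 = [9, 1, 2, 3, 12, 4, 6, 8, 11, 5, 10, 13, 17, 14, 0, 15, 16, 7]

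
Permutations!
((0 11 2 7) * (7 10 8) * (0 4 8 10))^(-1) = ((0 11 2)(4 8 7))^(-1) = (0 2 11)(4 7 8)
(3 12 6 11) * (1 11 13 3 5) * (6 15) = (1 11 5)(3 12 15 6 13) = [0, 11, 2, 12, 4, 1, 13, 7, 8, 9, 10, 5, 15, 3, 14, 6]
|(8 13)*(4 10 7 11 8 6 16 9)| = 9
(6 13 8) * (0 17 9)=[17, 1, 2, 3, 4, 5, 13, 7, 6, 0, 10, 11, 12, 8, 14, 15, 16, 9]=(0 17 9)(6 13 8)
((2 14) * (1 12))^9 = (1 12)(2 14)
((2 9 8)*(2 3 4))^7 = (2 8 4 9 3)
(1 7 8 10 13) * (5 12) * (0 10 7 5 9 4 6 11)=[10, 5, 2, 3, 6, 12, 11, 8, 7, 4, 13, 0, 9, 1]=(0 10 13 1 5 12 9 4 6 11)(7 8)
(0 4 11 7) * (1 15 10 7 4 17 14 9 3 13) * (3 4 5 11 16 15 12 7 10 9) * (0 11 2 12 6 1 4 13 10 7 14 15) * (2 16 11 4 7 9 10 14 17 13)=(0 13 7 4 11 5 16)(1 6)(2 12 17 15 10 9)(3 14)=[13, 6, 12, 14, 11, 16, 1, 4, 8, 2, 9, 5, 17, 7, 3, 10, 0, 15]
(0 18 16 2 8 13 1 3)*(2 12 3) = [18, 2, 8, 0, 4, 5, 6, 7, 13, 9, 10, 11, 3, 1, 14, 15, 12, 17, 16] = (0 18 16 12 3)(1 2 8 13)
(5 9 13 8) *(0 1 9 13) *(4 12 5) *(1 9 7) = (0 9)(1 7)(4 12 5 13 8) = [9, 7, 2, 3, 12, 13, 6, 1, 4, 0, 10, 11, 5, 8]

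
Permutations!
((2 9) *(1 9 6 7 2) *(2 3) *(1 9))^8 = (9)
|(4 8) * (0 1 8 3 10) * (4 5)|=7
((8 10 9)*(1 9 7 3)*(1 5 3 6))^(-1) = (1 6 7 10 8 9)(3 5)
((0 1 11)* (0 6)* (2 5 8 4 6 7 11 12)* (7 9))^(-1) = (0 6 4 8 5 2 12 1)(7 9 11)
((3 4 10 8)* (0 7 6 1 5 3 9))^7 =((0 7 6 1 5 3 4 10 8 9))^7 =(0 10 5 7 8 3 6 9 4 1)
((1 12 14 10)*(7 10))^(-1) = (1 10 7 14 12)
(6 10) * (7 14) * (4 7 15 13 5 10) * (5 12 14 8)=(4 7 8 5 10 6)(12 14 15 13)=[0, 1, 2, 3, 7, 10, 4, 8, 5, 9, 6, 11, 14, 12, 15, 13]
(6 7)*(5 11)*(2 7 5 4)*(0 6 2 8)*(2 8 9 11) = (0 6 5 2 7 8)(4 9 11) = [6, 1, 7, 3, 9, 2, 5, 8, 0, 11, 10, 4]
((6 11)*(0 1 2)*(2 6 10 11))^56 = (11)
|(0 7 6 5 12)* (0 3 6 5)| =6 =|(0 7 5 12 3 6)|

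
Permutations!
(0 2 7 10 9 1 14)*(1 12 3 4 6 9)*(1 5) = (0 2 7 10 5 1 14)(3 4 6 9 12) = [2, 14, 7, 4, 6, 1, 9, 10, 8, 12, 5, 11, 3, 13, 0]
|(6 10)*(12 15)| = 2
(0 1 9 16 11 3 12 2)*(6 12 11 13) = (0 1 9 16 13 6 12 2)(3 11) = [1, 9, 0, 11, 4, 5, 12, 7, 8, 16, 10, 3, 2, 6, 14, 15, 13]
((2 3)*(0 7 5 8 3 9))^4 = (0 3 7 2 5 9 8) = ((0 7 5 8 3 2 9))^4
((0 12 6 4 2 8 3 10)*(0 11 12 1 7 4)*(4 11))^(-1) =(0 6 12 11 7 1)(2 4 10 3 8)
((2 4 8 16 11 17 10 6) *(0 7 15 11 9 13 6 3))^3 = (0 11 3 15 10 7 17)(2 16 6 8 13 4 9)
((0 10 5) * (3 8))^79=((0 10 5)(3 8))^79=(0 10 5)(3 8)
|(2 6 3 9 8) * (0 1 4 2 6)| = |(0 1 4 2)(3 9 8 6)| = 4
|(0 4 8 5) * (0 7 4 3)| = 4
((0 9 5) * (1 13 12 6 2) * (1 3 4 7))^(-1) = (0 5 9)(1 7 4 3 2 6 12 13)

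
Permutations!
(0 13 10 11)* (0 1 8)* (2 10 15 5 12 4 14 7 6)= (0 13 15 5 12 4 14 7 6 2 10 11 1 8)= [13, 8, 10, 3, 14, 12, 2, 6, 0, 9, 11, 1, 4, 15, 7, 5]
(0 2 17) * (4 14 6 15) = (0 2 17)(4 14 6 15) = [2, 1, 17, 3, 14, 5, 15, 7, 8, 9, 10, 11, 12, 13, 6, 4, 16, 0]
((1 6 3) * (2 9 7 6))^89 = (1 3 6 7 9 2)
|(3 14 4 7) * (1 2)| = |(1 2)(3 14 4 7)| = 4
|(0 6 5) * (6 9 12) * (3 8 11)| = 15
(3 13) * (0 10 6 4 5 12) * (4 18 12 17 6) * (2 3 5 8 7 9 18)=(0 10 4 8 7 9 18 12)(2 3 13 5 17 6)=[10, 1, 3, 13, 8, 17, 2, 9, 7, 18, 4, 11, 0, 5, 14, 15, 16, 6, 12]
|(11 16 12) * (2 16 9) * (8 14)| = |(2 16 12 11 9)(8 14)| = 10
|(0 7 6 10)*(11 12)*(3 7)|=10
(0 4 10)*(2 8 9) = (0 4 10)(2 8 9) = [4, 1, 8, 3, 10, 5, 6, 7, 9, 2, 0]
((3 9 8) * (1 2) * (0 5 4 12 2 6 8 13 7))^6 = (0 6)(1 7)(2 13)(3 4)(5 8)(9 12)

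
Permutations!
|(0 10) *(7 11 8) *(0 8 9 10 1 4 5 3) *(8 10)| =20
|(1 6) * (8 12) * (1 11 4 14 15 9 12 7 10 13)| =12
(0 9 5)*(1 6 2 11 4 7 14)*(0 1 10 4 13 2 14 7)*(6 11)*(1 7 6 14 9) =(0 1 11 13 2 14 10 4)(5 7 6 9) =[1, 11, 14, 3, 0, 7, 9, 6, 8, 5, 4, 13, 12, 2, 10]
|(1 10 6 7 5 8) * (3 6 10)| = 6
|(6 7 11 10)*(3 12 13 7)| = |(3 12 13 7 11 10 6)| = 7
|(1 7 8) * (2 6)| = |(1 7 8)(2 6)| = 6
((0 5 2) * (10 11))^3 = (10 11)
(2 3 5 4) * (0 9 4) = (0 9 4 2 3 5) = [9, 1, 3, 5, 2, 0, 6, 7, 8, 4]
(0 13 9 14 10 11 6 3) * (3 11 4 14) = (0 13 9 3)(4 14 10)(6 11) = [13, 1, 2, 0, 14, 5, 11, 7, 8, 3, 4, 6, 12, 9, 10]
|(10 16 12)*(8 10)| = 4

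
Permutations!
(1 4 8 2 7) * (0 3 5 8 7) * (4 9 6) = (0 3 5 8 2)(1 9 6 4 7) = [3, 9, 0, 5, 7, 8, 4, 1, 2, 6]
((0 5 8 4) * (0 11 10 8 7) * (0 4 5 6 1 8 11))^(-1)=(0 4 7 5 8 1 6)(10 11)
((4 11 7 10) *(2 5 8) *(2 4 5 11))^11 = ((2 11 7 10 5 8 4))^11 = (2 5 11 8 7 4 10)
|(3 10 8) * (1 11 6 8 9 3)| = |(1 11 6 8)(3 10 9)| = 12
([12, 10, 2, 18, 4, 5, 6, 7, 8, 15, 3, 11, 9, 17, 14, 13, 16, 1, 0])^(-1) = (0 18 3 10 1 17 13 15 9 12)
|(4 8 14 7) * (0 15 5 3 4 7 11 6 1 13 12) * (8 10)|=13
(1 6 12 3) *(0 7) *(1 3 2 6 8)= (0 7)(1 8)(2 6 12)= [7, 8, 6, 3, 4, 5, 12, 0, 1, 9, 10, 11, 2]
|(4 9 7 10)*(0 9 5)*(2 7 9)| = |(0 2 7 10 4 5)| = 6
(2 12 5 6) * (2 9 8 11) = (2 12 5 6 9 8 11) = [0, 1, 12, 3, 4, 6, 9, 7, 11, 8, 10, 2, 5]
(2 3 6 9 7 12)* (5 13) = [0, 1, 3, 6, 4, 13, 9, 12, 8, 7, 10, 11, 2, 5] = (2 3 6 9 7 12)(5 13)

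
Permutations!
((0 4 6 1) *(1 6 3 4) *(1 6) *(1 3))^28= (0 4 6 1 3)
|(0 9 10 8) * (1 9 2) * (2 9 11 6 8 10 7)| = 8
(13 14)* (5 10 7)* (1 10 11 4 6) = (1 10 7 5 11 4 6)(13 14) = [0, 10, 2, 3, 6, 11, 1, 5, 8, 9, 7, 4, 12, 14, 13]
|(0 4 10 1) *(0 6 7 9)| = |(0 4 10 1 6 7 9)| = 7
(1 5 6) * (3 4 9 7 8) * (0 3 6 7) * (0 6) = [3, 5, 2, 4, 9, 7, 1, 8, 0, 6] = (0 3 4 9 6 1 5 7 8)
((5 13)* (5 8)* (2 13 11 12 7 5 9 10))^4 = (2 10 9 8 13)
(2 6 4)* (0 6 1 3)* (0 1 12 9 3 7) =(0 6 4 2 12 9 3 1 7) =[6, 7, 12, 1, 2, 5, 4, 0, 8, 3, 10, 11, 9]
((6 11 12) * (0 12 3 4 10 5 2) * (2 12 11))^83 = (0 3 10 12 2 11 4 5 6)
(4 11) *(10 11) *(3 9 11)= (3 9 11 4 10)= [0, 1, 2, 9, 10, 5, 6, 7, 8, 11, 3, 4]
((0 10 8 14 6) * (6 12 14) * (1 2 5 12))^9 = (0 10 8 6)(1 14 12 5 2)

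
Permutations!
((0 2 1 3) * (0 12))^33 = ((0 2 1 3 12))^33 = (0 3 2 12 1)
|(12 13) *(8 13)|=|(8 13 12)|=3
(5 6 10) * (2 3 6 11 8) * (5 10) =(2 3 6 5 11 8) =[0, 1, 3, 6, 4, 11, 5, 7, 2, 9, 10, 8]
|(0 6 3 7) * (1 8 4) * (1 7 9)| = |(0 6 3 9 1 8 4 7)| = 8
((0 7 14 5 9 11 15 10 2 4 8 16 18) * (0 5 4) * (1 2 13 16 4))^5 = ((0 7 14 1 2)(4 8)(5 9 11 15 10 13 16 18))^5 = (4 8)(5 13 11 18 10 9 16 15)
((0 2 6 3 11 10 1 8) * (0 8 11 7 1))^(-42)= ((0 2 6 3 7 1 11 10))^(-42)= (0 11 7 6)(1 3 2 10)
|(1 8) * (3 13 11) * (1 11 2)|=|(1 8 11 3 13 2)|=6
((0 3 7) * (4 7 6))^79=(0 7 4 6 3)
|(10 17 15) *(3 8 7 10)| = 6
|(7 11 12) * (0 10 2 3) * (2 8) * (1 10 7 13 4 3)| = 28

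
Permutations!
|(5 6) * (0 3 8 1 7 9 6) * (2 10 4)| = 24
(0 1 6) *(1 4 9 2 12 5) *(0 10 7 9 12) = [4, 6, 0, 3, 12, 1, 10, 9, 8, 2, 7, 11, 5] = (0 4 12 5 1 6 10 7 9 2)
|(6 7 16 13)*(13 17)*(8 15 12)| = |(6 7 16 17 13)(8 15 12)| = 15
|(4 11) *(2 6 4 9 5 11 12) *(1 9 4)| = 8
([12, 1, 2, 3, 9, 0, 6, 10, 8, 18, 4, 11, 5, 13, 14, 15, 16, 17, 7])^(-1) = (0 5 12)(4 10 7 18 9)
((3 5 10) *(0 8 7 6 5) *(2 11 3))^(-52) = (0 7 5 2 3 8 6 10 11)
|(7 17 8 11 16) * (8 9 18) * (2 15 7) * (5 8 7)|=|(2 15 5 8 11 16)(7 17 9 18)|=12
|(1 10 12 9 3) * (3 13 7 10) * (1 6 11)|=20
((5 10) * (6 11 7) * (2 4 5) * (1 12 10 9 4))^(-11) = ((1 12 10 2)(4 5 9)(6 11 7))^(-11) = (1 12 10 2)(4 5 9)(6 11 7)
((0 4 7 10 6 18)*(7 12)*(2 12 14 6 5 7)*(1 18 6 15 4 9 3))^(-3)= (0 3 18 9 1)(2 12)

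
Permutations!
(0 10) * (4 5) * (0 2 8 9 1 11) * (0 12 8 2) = (0 10)(1 11 12 8 9)(4 5) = [10, 11, 2, 3, 5, 4, 6, 7, 9, 1, 0, 12, 8]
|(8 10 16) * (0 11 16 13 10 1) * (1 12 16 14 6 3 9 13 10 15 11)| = |(0 1)(3 9 13 15 11 14 6)(8 12 16)| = 42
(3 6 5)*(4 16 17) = (3 6 5)(4 16 17) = [0, 1, 2, 6, 16, 3, 5, 7, 8, 9, 10, 11, 12, 13, 14, 15, 17, 4]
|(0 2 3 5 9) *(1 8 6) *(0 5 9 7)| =|(0 2 3 9 5 7)(1 8 6)| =6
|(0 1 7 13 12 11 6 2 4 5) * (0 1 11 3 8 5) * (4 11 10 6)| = |(0 10 6 2 11 4)(1 7 13 12 3 8 5)| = 42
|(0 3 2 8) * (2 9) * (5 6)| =|(0 3 9 2 8)(5 6)| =10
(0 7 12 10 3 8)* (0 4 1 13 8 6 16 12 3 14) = (0 7 3 6 16 12 10 14)(1 13 8 4) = [7, 13, 2, 6, 1, 5, 16, 3, 4, 9, 14, 11, 10, 8, 0, 15, 12]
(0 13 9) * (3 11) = (0 13 9)(3 11) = [13, 1, 2, 11, 4, 5, 6, 7, 8, 0, 10, 3, 12, 9]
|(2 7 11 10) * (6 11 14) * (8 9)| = |(2 7 14 6 11 10)(8 9)| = 6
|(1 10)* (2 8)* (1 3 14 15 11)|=|(1 10 3 14 15 11)(2 8)|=6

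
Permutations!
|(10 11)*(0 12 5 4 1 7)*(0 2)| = 14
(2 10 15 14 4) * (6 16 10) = (2 6 16 10 15 14 4) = [0, 1, 6, 3, 2, 5, 16, 7, 8, 9, 15, 11, 12, 13, 4, 14, 10]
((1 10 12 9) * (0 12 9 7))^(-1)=((0 12 7)(1 10 9))^(-1)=(0 7 12)(1 9 10)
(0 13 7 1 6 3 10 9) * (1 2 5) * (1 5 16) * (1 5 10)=(0 13 7 2 16 5 10 9)(1 6 3)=[13, 6, 16, 1, 4, 10, 3, 2, 8, 0, 9, 11, 12, 7, 14, 15, 5]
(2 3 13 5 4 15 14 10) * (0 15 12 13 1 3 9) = (0 15 14 10 2 9)(1 3)(4 12 13 5) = [15, 3, 9, 1, 12, 4, 6, 7, 8, 0, 2, 11, 13, 5, 10, 14]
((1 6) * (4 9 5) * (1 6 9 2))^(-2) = ((1 9 5 4 2))^(-2) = (1 4 9 2 5)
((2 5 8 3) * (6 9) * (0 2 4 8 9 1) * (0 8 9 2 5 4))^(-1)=(0 3 8 1 6 9 4 2 5)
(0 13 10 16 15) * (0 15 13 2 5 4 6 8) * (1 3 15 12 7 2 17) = (0 17 1 3 15 12 7 2 5 4 6 8)(10 16 13) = [17, 3, 5, 15, 6, 4, 8, 2, 0, 9, 16, 11, 7, 10, 14, 12, 13, 1]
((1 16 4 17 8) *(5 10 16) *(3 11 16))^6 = (1 4 3)(5 17 11)(8 16 10)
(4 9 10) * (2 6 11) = [0, 1, 6, 3, 9, 5, 11, 7, 8, 10, 4, 2] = (2 6 11)(4 9 10)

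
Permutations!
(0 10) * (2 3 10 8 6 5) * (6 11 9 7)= (0 8 11 9 7 6 5 2 3 10)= [8, 1, 3, 10, 4, 2, 5, 6, 11, 7, 0, 9]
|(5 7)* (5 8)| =|(5 7 8)| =3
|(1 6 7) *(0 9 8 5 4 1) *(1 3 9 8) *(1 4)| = |(0 8 5 1 6 7)(3 9 4)| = 6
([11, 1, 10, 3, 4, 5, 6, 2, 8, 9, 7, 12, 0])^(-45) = (12)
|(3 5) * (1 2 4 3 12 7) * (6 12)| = 8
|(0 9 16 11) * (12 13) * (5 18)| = 4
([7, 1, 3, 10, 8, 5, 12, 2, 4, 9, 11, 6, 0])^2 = (0 2 10 6)(3 11 12 7)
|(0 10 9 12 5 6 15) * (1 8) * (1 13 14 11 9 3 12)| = 42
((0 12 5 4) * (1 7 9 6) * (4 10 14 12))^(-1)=(0 4)(1 6 9 7)(5 12 14 10)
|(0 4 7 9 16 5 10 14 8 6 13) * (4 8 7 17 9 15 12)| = |(0 8 6 13)(4 17 9 16 5 10 14 7 15 12)| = 20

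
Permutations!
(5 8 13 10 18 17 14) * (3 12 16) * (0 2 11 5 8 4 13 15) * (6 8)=(0 2 11 5 4 13 10 18 17 14 6 8 15)(3 12 16)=[2, 1, 11, 12, 13, 4, 8, 7, 15, 9, 18, 5, 16, 10, 6, 0, 3, 14, 17]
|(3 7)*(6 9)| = |(3 7)(6 9)| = 2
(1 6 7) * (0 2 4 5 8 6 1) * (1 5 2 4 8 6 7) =(0 4 2 8 7)(1 5 6) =[4, 5, 8, 3, 2, 6, 1, 0, 7]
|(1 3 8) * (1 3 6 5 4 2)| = |(1 6 5 4 2)(3 8)| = 10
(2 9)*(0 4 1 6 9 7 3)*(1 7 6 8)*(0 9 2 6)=[4, 8, 0, 9, 7, 5, 2, 3, 1, 6]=(0 4 7 3 9 6 2)(1 8)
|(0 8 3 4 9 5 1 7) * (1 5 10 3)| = |(0 8 1 7)(3 4 9 10)| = 4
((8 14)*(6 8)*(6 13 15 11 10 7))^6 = ((6 8 14 13 15 11 10 7))^6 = (6 10 15 14)(7 11 13 8)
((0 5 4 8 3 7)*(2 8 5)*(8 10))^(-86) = ((0 2 10 8 3 7)(4 5))^(-86) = (0 3 10)(2 7 8)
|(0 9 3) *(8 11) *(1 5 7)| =|(0 9 3)(1 5 7)(8 11)| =6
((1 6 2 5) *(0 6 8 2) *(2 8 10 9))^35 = (10)(0 6)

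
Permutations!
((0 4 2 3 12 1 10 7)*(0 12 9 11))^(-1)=(0 11 9 3 2 4)(1 12 7 10)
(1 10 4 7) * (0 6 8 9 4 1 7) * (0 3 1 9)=(0 6 8)(1 10 9 4 3)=[6, 10, 2, 1, 3, 5, 8, 7, 0, 4, 9]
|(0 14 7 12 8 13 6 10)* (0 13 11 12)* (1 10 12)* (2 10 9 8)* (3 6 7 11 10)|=|(0 14 11 1 9 8 10 13 7)(2 3 6 12)|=36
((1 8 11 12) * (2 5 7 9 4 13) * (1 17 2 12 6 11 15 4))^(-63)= ((1 8 15 4 13 12 17 2 5 7 9)(6 11))^(-63)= (1 4 17 7 8 13 2 9 15 12 5)(6 11)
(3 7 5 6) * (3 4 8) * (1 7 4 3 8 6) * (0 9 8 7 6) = (0 9 8 7 5 1 6 3 4) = [9, 6, 2, 4, 0, 1, 3, 5, 7, 8]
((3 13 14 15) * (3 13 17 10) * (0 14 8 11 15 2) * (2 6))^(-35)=(0 14 6 2)(3 17 10)(8 11 15 13)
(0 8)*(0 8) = (8) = [0, 1, 2, 3, 4, 5, 6, 7, 8]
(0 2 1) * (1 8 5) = (0 2 8 5 1) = [2, 0, 8, 3, 4, 1, 6, 7, 5]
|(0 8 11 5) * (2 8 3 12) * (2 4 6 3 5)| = |(0 5)(2 8 11)(3 12 4 6)| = 12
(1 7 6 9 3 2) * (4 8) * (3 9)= (9)(1 7 6 3 2)(4 8)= [0, 7, 1, 2, 8, 5, 3, 6, 4, 9]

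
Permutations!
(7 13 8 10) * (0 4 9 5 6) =(0 4 9 5 6)(7 13 8 10) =[4, 1, 2, 3, 9, 6, 0, 13, 10, 5, 7, 11, 12, 8]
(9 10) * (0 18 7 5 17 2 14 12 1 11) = [18, 11, 14, 3, 4, 17, 6, 5, 8, 10, 9, 0, 1, 13, 12, 15, 16, 2, 7] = (0 18 7 5 17 2 14 12 1 11)(9 10)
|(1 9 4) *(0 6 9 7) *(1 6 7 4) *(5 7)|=12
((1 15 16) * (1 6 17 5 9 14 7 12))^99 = (1 12 7 14 9 5 17 6 16 15)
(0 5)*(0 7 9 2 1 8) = (0 5 7 9 2 1 8) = [5, 8, 1, 3, 4, 7, 6, 9, 0, 2]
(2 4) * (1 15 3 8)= (1 15 3 8)(2 4)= [0, 15, 4, 8, 2, 5, 6, 7, 1, 9, 10, 11, 12, 13, 14, 3]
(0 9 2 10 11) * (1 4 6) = (0 9 2 10 11)(1 4 6) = [9, 4, 10, 3, 6, 5, 1, 7, 8, 2, 11, 0]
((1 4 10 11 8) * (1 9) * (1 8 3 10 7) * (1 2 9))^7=(1 4 7 2 9 8)(3 10 11)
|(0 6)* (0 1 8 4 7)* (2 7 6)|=12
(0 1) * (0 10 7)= (0 1 10 7)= [1, 10, 2, 3, 4, 5, 6, 0, 8, 9, 7]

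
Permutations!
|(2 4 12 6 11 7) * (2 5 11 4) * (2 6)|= |(2 6 4 12)(5 11 7)|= 12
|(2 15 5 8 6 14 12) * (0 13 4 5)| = 10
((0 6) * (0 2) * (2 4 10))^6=((0 6 4 10 2))^6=(0 6 4 10 2)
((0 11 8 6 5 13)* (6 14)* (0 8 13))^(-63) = (14)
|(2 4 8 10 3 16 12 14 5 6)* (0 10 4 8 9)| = |(0 10 3 16 12 14 5 6 2 8 4 9)| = 12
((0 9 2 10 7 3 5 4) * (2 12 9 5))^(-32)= (12)(0 5 4)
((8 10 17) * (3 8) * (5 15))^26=((3 8 10 17)(5 15))^26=(3 10)(8 17)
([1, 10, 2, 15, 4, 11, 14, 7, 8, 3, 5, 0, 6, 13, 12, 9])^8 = [5, 11, 2, 9, 4, 1, 12, 7, 8, 15, 0, 10, 14, 13, 6, 3]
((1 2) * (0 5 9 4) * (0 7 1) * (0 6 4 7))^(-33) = ((0 5 9 7 1 2 6 4))^(-33) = (0 4 6 2 1 7 9 5)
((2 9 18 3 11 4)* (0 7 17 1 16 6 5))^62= (0 5 6 16 1 17 7)(2 18 11)(3 4 9)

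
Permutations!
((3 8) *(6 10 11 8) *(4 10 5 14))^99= (3 14 11 6 4 8 5 10)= ((3 6 5 14 4 10 11 8))^99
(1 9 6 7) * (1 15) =[0, 9, 2, 3, 4, 5, 7, 15, 8, 6, 10, 11, 12, 13, 14, 1] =(1 9 6 7 15)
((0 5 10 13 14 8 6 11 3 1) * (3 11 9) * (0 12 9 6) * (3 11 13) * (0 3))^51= ((0 5 10)(1 12 9 11 13 14 8 3))^51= (1 11 8 12 13 3 9 14)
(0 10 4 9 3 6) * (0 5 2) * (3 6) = (0 10 4 9 6 5 2) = [10, 1, 0, 3, 9, 2, 5, 7, 8, 6, 4]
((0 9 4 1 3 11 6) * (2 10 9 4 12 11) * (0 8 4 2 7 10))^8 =(1 8 11 9 7)(3 4 6 12 10)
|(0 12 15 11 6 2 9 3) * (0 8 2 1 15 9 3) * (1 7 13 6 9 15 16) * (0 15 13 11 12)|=|(1 16)(2 3 8)(6 7 11 9 15 12 13)|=42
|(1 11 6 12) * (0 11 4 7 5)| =|(0 11 6 12 1 4 7 5)| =8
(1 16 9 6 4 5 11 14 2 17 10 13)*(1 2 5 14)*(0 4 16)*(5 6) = (0 4 14 6 16 9 5 11 1)(2 17 10 13) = [4, 0, 17, 3, 14, 11, 16, 7, 8, 5, 13, 1, 12, 2, 6, 15, 9, 10]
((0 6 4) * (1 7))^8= ((0 6 4)(1 7))^8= (7)(0 4 6)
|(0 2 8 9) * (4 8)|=5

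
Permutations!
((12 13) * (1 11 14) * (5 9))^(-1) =(1 14 11)(5 9)(12 13) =((1 11 14)(5 9)(12 13))^(-1)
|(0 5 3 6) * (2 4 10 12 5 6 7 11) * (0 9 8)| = |(0 6 9 8)(2 4 10 12 5 3 7 11)| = 8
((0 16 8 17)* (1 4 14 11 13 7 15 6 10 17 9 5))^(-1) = (0 17 10 6 15 7 13 11 14 4 1 5 9 8 16)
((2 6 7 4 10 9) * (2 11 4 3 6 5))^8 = (11)(3 7 6)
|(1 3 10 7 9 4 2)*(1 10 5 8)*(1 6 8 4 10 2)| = 12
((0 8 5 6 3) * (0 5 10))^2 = ((0 8 10)(3 5 6))^2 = (0 10 8)(3 6 5)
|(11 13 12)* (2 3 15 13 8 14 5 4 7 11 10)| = 6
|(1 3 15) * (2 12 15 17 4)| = 7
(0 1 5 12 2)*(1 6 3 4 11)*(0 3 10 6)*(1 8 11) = [0, 5, 3, 4, 1, 12, 10, 7, 11, 9, 6, 8, 2] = (1 5 12 2 3 4)(6 10)(8 11)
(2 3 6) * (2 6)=[0, 1, 3, 2, 4, 5, 6]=(6)(2 3)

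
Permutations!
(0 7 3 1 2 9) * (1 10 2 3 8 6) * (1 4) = (0 7 8 6 4 1 3 10 2 9) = [7, 3, 9, 10, 1, 5, 4, 8, 6, 0, 2]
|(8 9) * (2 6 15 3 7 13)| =|(2 6 15 3 7 13)(8 9)| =6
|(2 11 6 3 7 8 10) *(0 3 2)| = 15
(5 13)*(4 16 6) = [0, 1, 2, 3, 16, 13, 4, 7, 8, 9, 10, 11, 12, 5, 14, 15, 6] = (4 16 6)(5 13)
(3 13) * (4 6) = (3 13)(4 6) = [0, 1, 2, 13, 6, 5, 4, 7, 8, 9, 10, 11, 12, 3]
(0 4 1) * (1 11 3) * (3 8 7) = (0 4 11 8 7 3 1) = [4, 0, 2, 1, 11, 5, 6, 3, 7, 9, 10, 8]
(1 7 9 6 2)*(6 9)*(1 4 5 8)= [0, 7, 4, 3, 5, 8, 2, 6, 1, 9]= (9)(1 7 6 2 4 5 8)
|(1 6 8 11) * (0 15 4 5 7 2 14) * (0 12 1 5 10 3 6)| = 14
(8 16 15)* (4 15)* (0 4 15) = (0 4)(8 16 15) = [4, 1, 2, 3, 0, 5, 6, 7, 16, 9, 10, 11, 12, 13, 14, 8, 15]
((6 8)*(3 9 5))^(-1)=((3 9 5)(6 8))^(-1)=(3 5 9)(6 8)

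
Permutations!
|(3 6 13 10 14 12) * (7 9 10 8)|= |(3 6 13 8 7 9 10 14 12)|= 9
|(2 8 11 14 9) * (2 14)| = |(2 8 11)(9 14)| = 6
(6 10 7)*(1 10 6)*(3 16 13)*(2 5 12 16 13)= [0, 10, 5, 13, 4, 12, 6, 1, 8, 9, 7, 11, 16, 3, 14, 15, 2]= (1 10 7)(2 5 12 16)(3 13)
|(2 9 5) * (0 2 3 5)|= |(0 2 9)(3 5)|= 6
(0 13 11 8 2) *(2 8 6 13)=(0 2)(6 13 11)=[2, 1, 0, 3, 4, 5, 13, 7, 8, 9, 10, 6, 12, 11]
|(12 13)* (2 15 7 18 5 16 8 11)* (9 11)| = |(2 15 7 18 5 16 8 9 11)(12 13)| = 18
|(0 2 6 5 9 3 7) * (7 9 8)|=6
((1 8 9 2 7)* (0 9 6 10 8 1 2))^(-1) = (0 9)(2 7)(6 8 10) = ((0 9)(2 7)(6 10 8))^(-1)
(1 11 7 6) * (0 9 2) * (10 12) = (0 9 2)(1 11 7 6)(10 12) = [9, 11, 0, 3, 4, 5, 1, 6, 8, 2, 12, 7, 10]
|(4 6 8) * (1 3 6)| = |(1 3 6 8 4)| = 5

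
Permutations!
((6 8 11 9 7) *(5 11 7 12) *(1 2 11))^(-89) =((1 2 11 9 12 5)(6 8 7))^(-89) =(1 2 11 9 12 5)(6 8 7)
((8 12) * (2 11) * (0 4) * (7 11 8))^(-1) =((0 4)(2 8 12 7 11))^(-1) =(0 4)(2 11 7 12 8)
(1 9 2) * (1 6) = (1 9 2 6) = [0, 9, 6, 3, 4, 5, 1, 7, 8, 2]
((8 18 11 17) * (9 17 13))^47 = ((8 18 11 13 9 17))^47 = (8 17 9 13 11 18)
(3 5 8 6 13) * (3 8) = (3 5)(6 13 8) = [0, 1, 2, 5, 4, 3, 13, 7, 6, 9, 10, 11, 12, 8]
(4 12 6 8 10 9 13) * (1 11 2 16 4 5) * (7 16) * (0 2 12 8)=(0 2 7 16 4 8 10 9 13 5 1 11 12 6)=[2, 11, 7, 3, 8, 1, 0, 16, 10, 13, 9, 12, 6, 5, 14, 15, 4]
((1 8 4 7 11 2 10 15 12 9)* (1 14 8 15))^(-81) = ((1 15 12 9 14 8 4 7 11 2 10))^(-81) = (1 7 9 10 4 12 2 8 15 11 14)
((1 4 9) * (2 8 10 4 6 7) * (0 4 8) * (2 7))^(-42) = (10)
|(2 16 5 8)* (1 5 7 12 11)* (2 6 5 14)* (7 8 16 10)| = 28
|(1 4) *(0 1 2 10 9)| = 6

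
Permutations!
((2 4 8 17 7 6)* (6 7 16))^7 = ((2 4 8 17 16 6))^7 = (2 4 8 17 16 6)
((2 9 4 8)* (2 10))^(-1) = ((2 9 4 8 10))^(-1) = (2 10 8 4 9)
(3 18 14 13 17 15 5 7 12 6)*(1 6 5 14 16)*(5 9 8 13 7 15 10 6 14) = [0, 14, 2, 18, 4, 15, 3, 12, 13, 8, 6, 11, 9, 17, 7, 5, 1, 10, 16] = (1 14 7 12 9 8 13 17 10 6 3 18 16)(5 15)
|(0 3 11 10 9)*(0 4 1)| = |(0 3 11 10 9 4 1)| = 7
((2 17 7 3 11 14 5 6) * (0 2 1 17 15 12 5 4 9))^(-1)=(0 9 4 14 11 3 7 17 1 6 5 12 15 2)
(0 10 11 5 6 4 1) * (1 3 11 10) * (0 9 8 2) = (0 1 9 8 2)(3 11 5 6 4) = [1, 9, 0, 11, 3, 6, 4, 7, 2, 8, 10, 5]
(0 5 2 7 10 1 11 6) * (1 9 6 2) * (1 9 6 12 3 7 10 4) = (0 5 9 12 3 7 4 1 11 2 10 6) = [5, 11, 10, 7, 1, 9, 0, 4, 8, 12, 6, 2, 3]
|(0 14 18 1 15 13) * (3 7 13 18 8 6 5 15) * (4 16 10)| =33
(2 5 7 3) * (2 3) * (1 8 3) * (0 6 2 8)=[6, 0, 5, 1, 4, 7, 2, 8, 3]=(0 6 2 5 7 8 3 1)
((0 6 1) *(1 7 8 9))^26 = (0 7 9)(1 6 8)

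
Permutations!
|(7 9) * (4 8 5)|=|(4 8 5)(7 9)|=6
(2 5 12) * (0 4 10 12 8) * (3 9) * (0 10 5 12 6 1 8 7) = [4, 8, 12, 9, 5, 7, 1, 0, 10, 3, 6, 11, 2] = (0 4 5 7)(1 8 10 6)(2 12)(3 9)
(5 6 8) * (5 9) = (5 6 8 9) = [0, 1, 2, 3, 4, 6, 8, 7, 9, 5]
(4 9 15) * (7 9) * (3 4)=(3 4 7 9 15)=[0, 1, 2, 4, 7, 5, 6, 9, 8, 15, 10, 11, 12, 13, 14, 3]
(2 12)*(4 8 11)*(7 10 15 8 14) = (2 12)(4 14 7 10 15 8 11) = [0, 1, 12, 3, 14, 5, 6, 10, 11, 9, 15, 4, 2, 13, 7, 8]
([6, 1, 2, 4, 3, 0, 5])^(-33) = (6)(3 4)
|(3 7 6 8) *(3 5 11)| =|(3 7 6 8 5 11)| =6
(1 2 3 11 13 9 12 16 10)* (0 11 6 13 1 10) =(0 11 1 2 3 6 13 9 12 16) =[11, 2, 3, 6, 4, 5, 13, 7, 8, 12, 10, 1, 16, 9, 14, 15, 0]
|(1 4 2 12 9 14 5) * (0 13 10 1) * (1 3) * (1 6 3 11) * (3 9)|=13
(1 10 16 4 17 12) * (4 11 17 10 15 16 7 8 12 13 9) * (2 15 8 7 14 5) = (1 8 12)(2 15 16 11 17 13 9 4 10 14 5) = [0, 8, 15, 3, 10, 2, 6, 7, 12, 4, 14, 17, 1, 9, 5, 16, 11, 13]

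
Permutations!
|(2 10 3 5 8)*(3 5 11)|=4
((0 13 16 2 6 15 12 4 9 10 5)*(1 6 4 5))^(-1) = ((0 13 16 2 4 9 10 1 6 15 12 5))^(-1) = (0 5 12 15 6 1 10 9 4 2 16 13)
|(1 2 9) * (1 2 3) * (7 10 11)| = 6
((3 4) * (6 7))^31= ((3 4)(6 7))^31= (3 4)(6 7)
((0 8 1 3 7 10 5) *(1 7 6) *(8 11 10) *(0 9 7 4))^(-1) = ((0 11 10 5 9 7 8 4)(1 3 6))^(-1) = (0 4 8 7 9 5 10 11)(1 6 3)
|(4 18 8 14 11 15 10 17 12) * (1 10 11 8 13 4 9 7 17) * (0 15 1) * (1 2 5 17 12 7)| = 66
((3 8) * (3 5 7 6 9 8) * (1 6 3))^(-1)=(1 3 7 5 8 9 6)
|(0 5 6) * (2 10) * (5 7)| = |(0 7 5 6)(2 10)| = 4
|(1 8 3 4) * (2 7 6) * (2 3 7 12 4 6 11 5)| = 8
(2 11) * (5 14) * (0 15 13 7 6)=(0 15 13 7 6)(2 11)(5 14)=[15, 1, 11, 3, 4, 14, 0, 6, 8, 9, 10, 2, 12, 7, 5, 13]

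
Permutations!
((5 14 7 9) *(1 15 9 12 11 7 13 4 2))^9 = ((1 15 9 5 14 13 4 2)(7 12 11))^9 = (1 15 9 5 14 13 4 2)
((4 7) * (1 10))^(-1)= ((1 10)(4 7))^(-1)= (1 10)(4 7)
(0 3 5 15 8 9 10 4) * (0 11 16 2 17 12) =(0 3 5 15 8 9 10 4 11 16 2 17 12) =[3, 1, 17, 5, 11, 15, 6, 7, 9, 10, 4, 16, 0, 13, 14, 8, 2, 12]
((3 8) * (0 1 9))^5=((0 1 9)(3 8))^5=(0 9 1)(3 8)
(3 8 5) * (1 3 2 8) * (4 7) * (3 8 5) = (1 8 3)(2 5)(4 7) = [0, 8, 5, 1, 7, 2, 6, 4, 3]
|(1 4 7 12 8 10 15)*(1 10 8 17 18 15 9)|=|(1 4 7 12 17 18 15 10 9)|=9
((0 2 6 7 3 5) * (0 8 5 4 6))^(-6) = (8)(3 6)(4 7)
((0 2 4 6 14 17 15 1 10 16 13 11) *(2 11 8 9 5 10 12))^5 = ((0 11)(1 12 2 4 6 14 17 15)(5 10 16 13 8 9))^5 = (0 11)(1 14 2 15 6 12 17 4)(5 9 8 13 16 10)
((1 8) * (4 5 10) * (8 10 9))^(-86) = (1 9 4)(5 10 8)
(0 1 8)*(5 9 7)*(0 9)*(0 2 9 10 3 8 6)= [1, 6, 9, 8, 4, 2, 0, 5, 10, 7, 3]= (0 1 6)(2 9 7 5)(3 8 10)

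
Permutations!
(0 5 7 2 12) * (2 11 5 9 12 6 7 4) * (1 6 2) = (0 9 12)(1 6 7 11 5 4) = [9, 6, 2, 3, 1, 4, 7, 11, 8, 12, 10, 5, 0]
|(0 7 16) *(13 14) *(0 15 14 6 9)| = |(0 7 16 15 14 13 6 9)| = 8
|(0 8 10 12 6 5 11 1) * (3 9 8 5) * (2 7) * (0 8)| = |(0 5 11 1 8 10 12 6 3 9)(2 7)| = 10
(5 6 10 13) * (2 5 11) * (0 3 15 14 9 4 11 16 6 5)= (0 3 15 14 9 4 11 2)(6 10 13 16)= [3, 1, 0, 15, 11, 5, 10, 7, 8, 4, 13, 2, 12, 16, 9, 14, 6]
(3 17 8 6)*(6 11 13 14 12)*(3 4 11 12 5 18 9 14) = [0, 1, 2, 17, 11, 18, 4, 7, 12, 14, 10, 13, 6, 3, 5, 15, 16, 8, 9] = (3 17 8 12 6 4 11 13)(5 18 9 14)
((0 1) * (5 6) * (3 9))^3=((0 1)(3 9)(5 6))^3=(0 1)(3 9)(5 6)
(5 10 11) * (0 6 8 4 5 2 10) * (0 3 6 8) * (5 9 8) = (0 5 3 6)(2 10 11)(4 9 8) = [5, 1, 10, 6, 9, 3, 0, 7, 4, 8, 11, 2]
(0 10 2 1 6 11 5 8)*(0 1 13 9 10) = [0, 6, 13, 3, 4, 8, 11, 7, 1, 10, 2, 5, 12, 9] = (1 6 11 5 8)(2 13 9 10)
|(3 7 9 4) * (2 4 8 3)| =|(2 4)(3 7 9 8)| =4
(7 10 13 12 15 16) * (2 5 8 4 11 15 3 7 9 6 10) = (2 5 8 4 11 15 16 9 6 10 13 12 3 7) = [0, 1, 5, 7, 11, 8, 10, 2, 4, 6, 13, 15, 3, 12, 14, 16, 9]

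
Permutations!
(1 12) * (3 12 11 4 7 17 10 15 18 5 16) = (1 11 4 7 17 10 15 18 5 16 3 12) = [0, 11, 2, 12, 7, 16, 6, 17, 8, 9, 15, 4, 1, 13, 14, 18, 3, 10, 5]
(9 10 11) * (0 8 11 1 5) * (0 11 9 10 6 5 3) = (0 8 9 6 5 11 10 1 3) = [8, 3, 2, 0, 4, 11, 5, 7, 9, 6, 1, 10]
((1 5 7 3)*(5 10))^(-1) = ((1 10 5 7 3))^(-1) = (1 3 7 5 10)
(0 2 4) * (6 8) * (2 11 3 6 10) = [11, 1, 4, 6, 0, 5, 8, 7, 10, 9, 2, 3] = (0 11 3 6 8 10 2 4)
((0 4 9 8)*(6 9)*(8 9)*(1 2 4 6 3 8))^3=(9)(0 2 8 1 3 6 4)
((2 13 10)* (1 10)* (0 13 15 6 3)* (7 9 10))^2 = (0 1 9 2 6)(3 13 7 10 15) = ((0 13 1 7 9 10 2 15 6 3))^2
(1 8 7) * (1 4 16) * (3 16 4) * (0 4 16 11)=(0 4 16 1 8 7 3 11)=[4, 8, 2, 11, 16, 5, 6, 3, 7, 9, 10, 0, 12, 13, 14, 15, 1]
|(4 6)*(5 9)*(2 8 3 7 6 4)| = |(2 8 3 7 6)(5 9)| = 10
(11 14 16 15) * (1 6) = (1 6)(11 14 16 15) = [0, 6, 2, 3, 4, 5, 1, 7, 8, 9, 10, 14, 12, 13, 16, 11, 15]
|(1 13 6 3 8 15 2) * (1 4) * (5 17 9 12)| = |(1 13 6 3 8 15 2 4)(5 17 9 12)| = 8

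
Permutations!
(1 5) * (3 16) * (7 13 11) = (1 5)(3 16)(7 13 11) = [0, 5, 2, 16, 4, 1, 6, 13, 8, 9, 10, 7, 12, 11, 14, 15, 3]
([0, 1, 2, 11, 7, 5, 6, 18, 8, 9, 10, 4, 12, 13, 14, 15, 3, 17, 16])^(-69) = [0, 1, 2, 7, 16, 5, 6, 3, 8, 9, 10, 18, 12, 13, 14, 15, 4, 17, 11]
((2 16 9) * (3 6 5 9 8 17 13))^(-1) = ((2 16 8 17 13 3 6 5 9))^(-1) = (2 9 5 6 3 13 17 8 16)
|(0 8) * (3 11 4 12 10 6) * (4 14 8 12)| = 8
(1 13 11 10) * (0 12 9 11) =(0 12 9 11 10 1 13) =[12, 13, 2, 3, 4, 5, 6, 7, 8, 11, 1, 10, 9, 0]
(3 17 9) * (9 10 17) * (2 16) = (2 16)(3 9)(10 17) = [0, 1, 16, 9, 4, 5, 6, 7, 8, 3, 17, 11, 12, 13, 14, 15, 2, 10]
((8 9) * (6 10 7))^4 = ((6 10 7)(8 9))^4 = (6 10 7)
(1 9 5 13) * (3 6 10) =(1 9 5 13)(3 6 10) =[0, 9, 2, 6, 4, 13, 10, 7, 8, 5, 3, 11, 12, 1]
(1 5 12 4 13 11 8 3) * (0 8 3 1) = (0 8 1 5 12 4 13 11 3) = [8, 5, 2, 0, 13, 12, 6, 7, 1, 9, 10, 3, 4, 11]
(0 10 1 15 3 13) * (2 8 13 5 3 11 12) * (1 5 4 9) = (0 10 5 3 4 9 1 15 11 12 2 8 13) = [10, 15, 8, 4, 9, 3, 6, 7, 13, 1, 5, 12, 2, 0, 14, 11]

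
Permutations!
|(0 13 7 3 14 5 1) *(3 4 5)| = 6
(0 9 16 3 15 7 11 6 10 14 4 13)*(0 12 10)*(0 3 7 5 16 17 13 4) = (0 9 17 13 12 10 14)(3 15 5 16 7 11 6) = [9, 1, 2, 15, 4, 16, 3, 11, 8, 17, 14, 6, 10, 12, 0, 5, 7, 13]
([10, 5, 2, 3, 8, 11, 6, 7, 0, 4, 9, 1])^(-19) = (0 10 9 4 8)(1 11 5)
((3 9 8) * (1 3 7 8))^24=(9)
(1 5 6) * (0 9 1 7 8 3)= (0 9 1 5 6 7 8 3)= [9, 5, 2, 0, 4, 6, 7, 8, 3, 1]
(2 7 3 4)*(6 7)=(2 6 7 3 4)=[0, 1, 6, 4, 2, 5, 7, 3]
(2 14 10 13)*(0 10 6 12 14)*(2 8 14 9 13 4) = (0 10 4 2)(6 12 9 13 8 14) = [10, 1, 0, 3, 2, 5, 12, 7, 14, 13, 4, 11, 9, 8, 6]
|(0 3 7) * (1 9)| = |(0 3 7)(1 9)| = 6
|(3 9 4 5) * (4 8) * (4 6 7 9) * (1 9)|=15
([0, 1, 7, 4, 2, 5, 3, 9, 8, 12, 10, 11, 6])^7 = [0, 1, 2, 3, 4, 5, 6, 7, 8, 9, 10, 11, 12]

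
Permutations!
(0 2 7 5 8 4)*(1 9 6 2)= [1, 9, 7, 3, 0, 8, 2, 5, 4, 6]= (0 1 9 6 2 7 5 8 4)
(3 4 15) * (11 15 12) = (3 4 12 11 15) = [0, 1, 2, 4, 12, 5, 6, 7, 8, 9, 10, 15, 11, 13, 14, 3]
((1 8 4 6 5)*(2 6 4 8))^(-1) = (8)(1 5 6 2)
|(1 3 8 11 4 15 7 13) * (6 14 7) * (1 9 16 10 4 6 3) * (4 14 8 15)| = 6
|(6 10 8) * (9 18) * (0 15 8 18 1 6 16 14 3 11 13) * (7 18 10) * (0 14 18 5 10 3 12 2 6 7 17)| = |(0 15 8 16 18 9 1 7 5 10 3 11 13 14 12 2 6 17)| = 18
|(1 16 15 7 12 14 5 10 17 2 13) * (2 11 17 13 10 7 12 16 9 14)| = 22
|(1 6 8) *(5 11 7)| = |(1 6 8)(5 11 7)| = 3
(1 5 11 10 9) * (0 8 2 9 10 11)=(11)(0 8 2 9 1 5)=[8, 5, 9, 3, 4, 0, 6, 7, 2, 1, 10, 11]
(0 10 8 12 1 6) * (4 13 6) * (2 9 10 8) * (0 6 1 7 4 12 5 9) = (0 8 5 9 10 2)(1 12 7 4 13) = [8, 12, 0, 3, 13, 9, 6, 4, 5, 10, 2, 11, 7, 1]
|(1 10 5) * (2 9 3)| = |(1 10 5)(2 9 3)| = 3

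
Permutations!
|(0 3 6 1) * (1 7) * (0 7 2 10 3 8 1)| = 4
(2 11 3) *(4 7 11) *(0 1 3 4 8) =(0 1 3 2 8)(4 7 11) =[1, 3, 8, 2, 7, 5, 6, 11, 0, 9, 10, 4]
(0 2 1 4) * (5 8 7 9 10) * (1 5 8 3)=(0 2 5 3 1 4)(7 9 10 8)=[2, 4, 5, 1, 0, 3, 6, 9, 7, 10, 8]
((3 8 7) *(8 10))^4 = (10)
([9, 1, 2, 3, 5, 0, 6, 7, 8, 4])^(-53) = (0 5 4 9)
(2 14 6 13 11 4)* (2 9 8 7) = (2 14 6 13 11 4 9 8 7) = [0, 1, 14, 3, 9, 5, 13, 2, 7, 8, 10, 4, 12, 11, 6]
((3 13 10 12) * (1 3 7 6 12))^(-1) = (1 10 13 3)(6 7 12)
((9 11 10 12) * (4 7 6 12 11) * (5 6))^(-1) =(4 9 12 6 5 7)(10 11)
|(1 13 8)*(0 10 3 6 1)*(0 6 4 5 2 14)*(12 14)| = 8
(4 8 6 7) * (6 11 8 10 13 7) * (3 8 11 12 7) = (3 8 12 7 4 10 13) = [0, 1, 2, 8, 10, 5, 6, 4, 12, 9, 13, 11, 7, 3]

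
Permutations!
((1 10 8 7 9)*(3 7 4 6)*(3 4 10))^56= ((1 3 7 9)(4 6)(8 10))^56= (10)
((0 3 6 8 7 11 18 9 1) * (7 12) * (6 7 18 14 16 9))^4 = ((0 3 7 11 14 16 9 1)(6 8 12 18))^4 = (18)(0 14)(1 11)(3 16)(7 9)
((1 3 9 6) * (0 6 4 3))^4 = ((0 6 1)(3 9 4))^4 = (0 6 1)(3 9 4)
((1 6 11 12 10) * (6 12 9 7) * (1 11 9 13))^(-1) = (1 13 11 10 12)(6 7 9)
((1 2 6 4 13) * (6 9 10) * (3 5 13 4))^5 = (1 3 9 13 6 2 5 10)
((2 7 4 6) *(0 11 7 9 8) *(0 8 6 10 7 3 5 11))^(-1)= (2 6 9)(3 11 5)(4 7 10)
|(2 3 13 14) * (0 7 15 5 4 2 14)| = |(0 7 15 5 4 2 3 13)| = 8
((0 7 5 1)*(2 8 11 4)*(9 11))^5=(11)(0 7 5 1)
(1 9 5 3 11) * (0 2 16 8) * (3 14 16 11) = (0 2 11 1 9 5 14 16 8) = [2, 9, 11, 3, 4, 14, 6, 7, 0, 5, 10, 1, 12, 13, 16, 15, 8]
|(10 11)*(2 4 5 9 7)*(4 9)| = 6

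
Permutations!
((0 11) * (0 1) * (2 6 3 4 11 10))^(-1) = (0 1 11 4 3 6 2 10)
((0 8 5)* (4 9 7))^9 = (9)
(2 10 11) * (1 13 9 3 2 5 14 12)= (1 13 9 3 2 10 11 5 14 12)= [0, 13, 10, 2, 4, 14, 6, 7, 8, 3, 11, 5, 1, 9, 12]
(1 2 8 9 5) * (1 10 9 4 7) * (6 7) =(1 2 8 4 6 7)(5 10 9) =[0, 2, 8, 3, 6, 10, 7, 1, 4, 5, 9]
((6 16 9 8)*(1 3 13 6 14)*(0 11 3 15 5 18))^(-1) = ((0 11 3 13 6 16 9 8 14 1 15 5 18))^(-1) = (0 18 5 15 1 14 8 9 16 6 13 3 11)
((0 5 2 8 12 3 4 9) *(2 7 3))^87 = (12)(0 3)(4 5)(7 9)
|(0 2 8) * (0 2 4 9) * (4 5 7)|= |(0 5 7 4 9)(2 8)|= 10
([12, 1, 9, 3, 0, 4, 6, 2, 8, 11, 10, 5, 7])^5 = [11, 1, 0, 3, 9, 2, 6, 4, 8, 12, 10, 7, 5]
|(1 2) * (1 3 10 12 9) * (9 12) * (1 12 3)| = |(1 2)(3 10 9 12)| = 4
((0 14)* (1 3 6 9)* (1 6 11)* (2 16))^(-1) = ((0 14)(1 3 11)(2 16)(6 9))^(-1) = (0 14)(1 11 3)(2 16)(6 9)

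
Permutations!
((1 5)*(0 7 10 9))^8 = (10)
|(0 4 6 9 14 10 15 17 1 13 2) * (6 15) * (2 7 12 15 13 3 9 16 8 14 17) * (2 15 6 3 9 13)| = 9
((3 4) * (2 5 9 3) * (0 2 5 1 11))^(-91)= ((0 2 1 11)(3 4 5 9))^(-91)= (0 2 1 11)(3 4 5 9)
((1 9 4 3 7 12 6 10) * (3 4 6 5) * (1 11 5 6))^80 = (3 6 5 12 11 7 10) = ((1 9)(3 7 12 6 10 11 5))^80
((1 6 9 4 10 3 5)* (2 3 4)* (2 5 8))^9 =((1 6 9 5)(2 3 8)(4 10))^9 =(1 6 9 5)(4 10)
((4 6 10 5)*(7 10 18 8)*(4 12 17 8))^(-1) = ((4 6 18)(5 12 17 8 7 10))^(-1) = (4 18 6)(5 10 7 8 17 12)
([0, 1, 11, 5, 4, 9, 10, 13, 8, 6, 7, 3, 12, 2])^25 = (2 7 6 5 11 13 10 9 3)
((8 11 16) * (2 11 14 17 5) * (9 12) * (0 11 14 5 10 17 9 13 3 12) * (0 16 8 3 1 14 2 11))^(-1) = (1 13 12 3 16 9 14)(5 8 11)(10 17)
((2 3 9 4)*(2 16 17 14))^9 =(2 9 16 14 3 4 17)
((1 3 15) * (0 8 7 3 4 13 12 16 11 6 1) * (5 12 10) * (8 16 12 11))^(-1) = ((0 16 8 7 3 15)(1 4 13 10 5 11 6))^(-1) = (0 15 3 7 8 16)(1 6 11 5 10 13 4)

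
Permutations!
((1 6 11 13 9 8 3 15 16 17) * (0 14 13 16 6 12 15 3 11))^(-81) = (0 9 16 12)(1 6 13 11)(8 17 15 14)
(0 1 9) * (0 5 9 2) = (0 1 2)(5 9) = [1, 2, 0, 3, 4, 9, 6, 7, 8, 5]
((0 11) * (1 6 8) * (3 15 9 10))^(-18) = ((0 11)(1 6 8)(3 15 9 10))^(-18) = (3 9)(10 15)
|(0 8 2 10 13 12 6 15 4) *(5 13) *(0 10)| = |(0 8 2)(4 10 5 13 12 6 15)| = 21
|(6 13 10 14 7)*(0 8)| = |(0 8)(6 13 10 14 7)| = 10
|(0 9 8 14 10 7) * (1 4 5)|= 6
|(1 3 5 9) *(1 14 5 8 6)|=|(1 3 8 6)(5 9 14)|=12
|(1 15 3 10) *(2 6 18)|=|(1 15 3 10)(2 6 18)|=12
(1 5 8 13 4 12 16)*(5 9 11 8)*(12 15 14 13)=(1 9 11 8 12 16)(4 15 14 13)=[0, 9, 2, 3, 15, 5, 6, 7, 12, 11, 10, 8, 16, 4, 13, 14, 1]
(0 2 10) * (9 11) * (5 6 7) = (0 2 10)(5 6 7)(9 11) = [2, 1, 10, 3, 4, 6, 7, 5, 8, 11, 0, 9]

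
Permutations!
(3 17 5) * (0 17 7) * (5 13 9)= [17, 1, 2, 7, 4, 3, 6, 0, 8, 5, 10, 11, 12, 9, 14, 15, 16, 13]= (0 17 13 9 5 3 7)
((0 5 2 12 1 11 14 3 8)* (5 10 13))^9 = ((0 10 13 5 2 12 1 11 14 3 8))^9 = (0 3 11 12 5 10 8 14 1 2 13)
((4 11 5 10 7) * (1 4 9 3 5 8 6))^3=(1 8 4 6 11)(3 7 5 9 10)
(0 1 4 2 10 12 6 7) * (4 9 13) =(0 1 9 13 4 2 10 12 6 7) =[1, 9, 10, 3, 2, 5, 7, 0, 8, 13, 12, 11, 6, 4]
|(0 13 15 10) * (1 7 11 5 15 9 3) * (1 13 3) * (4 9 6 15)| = 6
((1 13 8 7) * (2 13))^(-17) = ((1 2 13 8 7))^(-17) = (1 8 2 7 13)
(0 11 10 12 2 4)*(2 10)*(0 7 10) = [11, 1, 4, 3, 7, 5, 6, 10, 8, 9, 12, 2, 0] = (0 11 2 4 7 10 12)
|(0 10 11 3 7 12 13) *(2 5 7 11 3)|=9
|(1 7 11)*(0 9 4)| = 3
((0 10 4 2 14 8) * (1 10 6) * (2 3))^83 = (0 1 4 2 8 6 10 3 14)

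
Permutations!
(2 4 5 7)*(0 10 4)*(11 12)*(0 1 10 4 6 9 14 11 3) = (0 4 5 7 2 1 10 6 9 14 11 12 3) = [4, 10, 1, 0, 5, 7, 9, 2, 8, 14, 6, 12, 3, 13, 11]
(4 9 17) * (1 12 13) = (1 12 13)(4 9 17) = [0, 12, 2, 3, 9, 5, 6, 7, 8, 17, 10, 11, 13, 1, 14, 15, 16, 4]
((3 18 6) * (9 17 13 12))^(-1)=(3 6 18)(9 12 13 17)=((3 18 6)(9 17 13 12))^(-1)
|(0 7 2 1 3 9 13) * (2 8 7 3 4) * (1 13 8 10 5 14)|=|(0 3 9 8 7 10 5 14 1 4 2 13)|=12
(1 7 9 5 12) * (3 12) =(1 7 9 5 3 12) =[0, 7, 2, 12, 4, 3, 6, 9, 8, 5, 10, 11, 1]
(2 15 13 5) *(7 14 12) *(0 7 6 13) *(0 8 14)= [7, 1, 15, 3, 4, 2, 13, 0, 14, 9, 10, 11, 6, 5, 12, 8]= (0 7)(2 15 8 14 12 6 13 5)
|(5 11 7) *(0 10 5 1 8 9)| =8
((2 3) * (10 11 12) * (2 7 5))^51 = (12)(2 5 7 3)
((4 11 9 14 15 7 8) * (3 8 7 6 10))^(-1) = (3 10 6 15 14 9 11 4 8)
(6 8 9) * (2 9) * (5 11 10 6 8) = (2 9 8)(5 11 10 6) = [0, 1, 9, 3, 4, 11, 5, 7, 2, 8, 6, 10]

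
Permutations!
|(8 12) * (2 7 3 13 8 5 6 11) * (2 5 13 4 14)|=|(2 7 3 4 14)(5 6 11)(8 12 13)|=15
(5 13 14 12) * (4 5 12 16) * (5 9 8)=[0, 1, 2, 3, 9, 13, 6, 7, 5, 8, 10, 11, 12, 14, 16, 15, 4]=(4 9 8 5 13 14 16)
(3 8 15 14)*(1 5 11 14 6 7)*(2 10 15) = (1 5 11 14 3 8 2 10 15 6 7) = [0, 5, 10, 8, 4, 11, 7, 1, 2, 9, 15, 14, 12, 13, 3, 6]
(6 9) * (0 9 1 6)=(0 9)(1 6)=[9, 6, 2, 3, 4, 5, 1, 7, 8, 0]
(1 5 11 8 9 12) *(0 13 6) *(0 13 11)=(0 11 8 9 12 1 5)(6 13)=[11, 5, 2, 3, 4, 0, 13, 7, 9, 12, 10, 8, 1, 6]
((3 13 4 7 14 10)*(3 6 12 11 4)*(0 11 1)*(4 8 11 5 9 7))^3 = ((0 5 9 7 14 10 6 12 1)(3 13)(8 11))^3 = (0 7 6)(1 9 10)(3 13)(5 14 12)(8 11)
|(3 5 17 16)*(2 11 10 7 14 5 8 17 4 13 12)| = |(2 11 10 7 14 5 4 13 12)(3 8 17 16)| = 36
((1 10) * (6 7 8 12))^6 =((1 10)(6 7 8 12))^6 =(6 8)(7 12)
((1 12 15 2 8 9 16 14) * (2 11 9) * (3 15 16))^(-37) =((1 12 16 14)(2 8)(3 15 11 9))^(-37) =(1 14 16 12)(2 8)(3 9 11 15)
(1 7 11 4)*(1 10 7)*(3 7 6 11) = (3 7)(4 10 6 11) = [0, 1, 2, 7, 10, 5, 11, 3, 8, 9, 6, 4]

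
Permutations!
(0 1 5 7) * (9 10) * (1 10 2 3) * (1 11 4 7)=[10, 5, 3, 11, 7, 1, 6, 0, 8, 2, 9, 4]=(0 10 9 2 3 11 4 7)(1 5)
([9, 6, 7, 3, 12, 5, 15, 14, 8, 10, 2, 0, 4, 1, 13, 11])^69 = [2, 11, 13, 3, 12, 5, 0, 1, 8, 7, 14, 10, 4, 15, 6, 9]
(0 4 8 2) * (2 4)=(0 2)(4 8)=[2, 1, 0, 3, 8, 5, 6, 7, 4]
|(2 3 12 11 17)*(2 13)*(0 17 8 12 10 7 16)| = 24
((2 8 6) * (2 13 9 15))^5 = ((2 8 6 13 9 15))^5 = (2 15 9 13 6 8)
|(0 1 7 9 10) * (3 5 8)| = 15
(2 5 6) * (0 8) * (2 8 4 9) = (0 4 9 2 5 6 8) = [4, 1, 5, 3, 9, 6, 8, 7, 0, 2]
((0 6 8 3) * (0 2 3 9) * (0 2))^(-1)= ((0 6 8 9 2 3))^(-1)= (0 3 2 9 8 6)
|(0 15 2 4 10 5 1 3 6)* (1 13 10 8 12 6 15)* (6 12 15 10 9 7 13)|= |(0 1 3 10 5 6)(2 4 8 15)(7 13 9)|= 12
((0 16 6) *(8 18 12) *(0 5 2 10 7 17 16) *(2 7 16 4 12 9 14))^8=((2 10 16 6 5 7 17 4 12 8 18 9 14))^8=(2 12 6 9 17 10 8 5 14 4 16 18 7)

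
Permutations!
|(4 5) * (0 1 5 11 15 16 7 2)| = |(0 1 5 4 11 15 16 7 2)| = 9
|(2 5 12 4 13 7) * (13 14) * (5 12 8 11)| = |(2 12 4 14 13 7)(5 8 11)| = 6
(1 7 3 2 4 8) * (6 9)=[0, 7, 4, 2, 8, 5, 9, 3, 1, 6]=(1 7 3 2 4 8)(6 9)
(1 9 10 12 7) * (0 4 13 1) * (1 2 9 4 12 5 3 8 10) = (0 12 7)(1 4 13 2 9)(3 8 10 5) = [12, 4, 9, 8, 13, 3, 6, 0, 10, 1, 5, 11, 7, 2]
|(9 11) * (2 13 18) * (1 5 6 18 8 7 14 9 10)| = 12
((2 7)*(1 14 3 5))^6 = ((1 14 3 5)(2 7))^6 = (1 3)(5 14)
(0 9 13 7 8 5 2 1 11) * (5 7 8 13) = [9, 11, 1, 3, 4, 2, 6, 13, 7, 5, 10, 0, 12, 8] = (0 9 5 2 1 11)(7 13 8)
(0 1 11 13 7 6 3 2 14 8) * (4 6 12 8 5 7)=[1, 11, 14, 2, 6, 7, 3, 12, 0, 9, 10, 13, 8, 4, 5]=(0 1 11 13 4 6 3 2 14 5 7 12 8)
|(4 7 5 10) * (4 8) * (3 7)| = 6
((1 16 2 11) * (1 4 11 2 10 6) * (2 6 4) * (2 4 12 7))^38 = (1 12 6 10 2 16 7)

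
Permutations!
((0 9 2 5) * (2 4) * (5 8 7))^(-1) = ((0 9 4 2 8 7 5))^(-1) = (0 5 7 8 2 4 9)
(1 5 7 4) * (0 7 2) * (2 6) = [7, 5, 0, 3, 1, 6, 2, 4] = (0 7 4 1 5 6 2)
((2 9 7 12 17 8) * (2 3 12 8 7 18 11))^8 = ((2 9 18 11)(3 12 17 7 8))^8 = (18)(3 7 12 8 17)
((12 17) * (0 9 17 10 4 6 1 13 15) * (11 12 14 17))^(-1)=(0 15 13 1 6 4 10 12 11 9)(14 17)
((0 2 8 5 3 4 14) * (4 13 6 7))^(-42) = ((0 2 8 5 3 13 6 7 4 14))^(-42) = (0 4 6 3 8)(2 14 7 13 5)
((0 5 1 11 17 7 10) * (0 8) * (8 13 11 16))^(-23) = (0 1 8 5 16)(7 13 17 10 11)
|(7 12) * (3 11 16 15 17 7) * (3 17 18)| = 15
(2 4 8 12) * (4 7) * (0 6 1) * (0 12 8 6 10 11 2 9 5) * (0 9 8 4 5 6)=[10, 12, 7, 3, 0, 9, 1, 5, 4, 6, 11, 2, 8]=(0 10 11 2 7 5 9 6 1 12 8 4)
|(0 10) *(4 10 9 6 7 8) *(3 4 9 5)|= |(0 5 3 4 10)(6 7 8 9)|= 20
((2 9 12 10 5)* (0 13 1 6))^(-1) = ((0 13 1 6)(2 9 12 10 5))^(-1) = (0 6 1 13)(2 5 10 12 9)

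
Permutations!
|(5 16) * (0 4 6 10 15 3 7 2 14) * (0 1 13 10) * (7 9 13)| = |(0 4 6)(1 7 2 14)(3 9 13 10 15)(5 16)| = 60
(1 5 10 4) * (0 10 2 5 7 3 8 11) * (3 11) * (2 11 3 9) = [10, 7, 5, 8, 1, 11, 6, 3, 9, 2, 4, 0] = (0 10 4 1 7 3 8 9 2 5 11)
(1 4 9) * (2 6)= [0, 4, 6, 3, 9, 5, 2, 7, 8, 1]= (1 4 9)(2 6)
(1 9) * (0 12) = (0 12)(1 9) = [12, 9, 2, 3, 4, 5, 6, 7, 8, 1, 10, 11, 0]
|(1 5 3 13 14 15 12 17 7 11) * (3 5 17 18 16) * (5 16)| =|(1 17 7 11)(3 13 14 15 12 18 5 16)| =8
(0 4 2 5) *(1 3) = (0 4 2 5)(1 3) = [4, 3, 5, 1, 2, 0]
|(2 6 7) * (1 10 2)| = 5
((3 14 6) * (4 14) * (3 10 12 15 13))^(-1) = (3 13 15 12 10 6 14 4)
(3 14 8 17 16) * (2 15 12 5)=(2 15 12 5)(3 14 8 17 16)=[0, 1, 15, 14, 4, 2, 6, 7, 17, 9, 10, 11, 5, 13, 8, 12, 3, 16]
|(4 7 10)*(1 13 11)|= 3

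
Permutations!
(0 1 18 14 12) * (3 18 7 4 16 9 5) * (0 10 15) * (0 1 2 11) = [2, 7, 11, 18, 16, 3, 6, 4, 8, 5, 15, 0, 10, 13, 12, 1, 9, 17, 14] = (0 2 11)(1 7 4 16 9 5 3 18 14 12 10 15)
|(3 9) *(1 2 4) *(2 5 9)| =|(1 5 9 3 2 4)| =6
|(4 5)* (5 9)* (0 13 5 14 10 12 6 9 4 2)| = |(0 13 5 2)(6 9 14 10 12)| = 20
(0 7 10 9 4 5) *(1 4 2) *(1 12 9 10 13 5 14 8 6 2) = (0 7 13 5)(1 4 14 8 6 2 12 9) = [7, 4, 12, 3, 14, 0, 2, 13, 6, 1, 10, 11, 9, 5, 8]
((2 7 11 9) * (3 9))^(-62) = ((2 7 11 3 9))^(-62) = (2 3 7 9 11)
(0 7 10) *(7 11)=(0 11 7 10)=[11, 1, 2, 3, 4, 5, 6, 10, 8, 9, 0, 7]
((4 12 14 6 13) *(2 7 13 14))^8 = ((2 7 13 4 12)(6 14))^8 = (14)(2 4 7 12 13)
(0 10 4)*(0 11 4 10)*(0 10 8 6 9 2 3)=[10, 1, 3, 0, 11, 5, 9, 7, 6, 2, 8, 4]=(0 10 8 6 9 2 3)(4 11)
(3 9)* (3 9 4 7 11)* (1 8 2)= (1 8 2)(3 4 7 11)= [0, 8, 1, 4, 7, 5, 6, 11, 2, 9, 10, 3]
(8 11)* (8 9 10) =(8 11 9 10) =[0, 1, 2, 3, 4, 5, 6, 7, 11, 10, 8, 9]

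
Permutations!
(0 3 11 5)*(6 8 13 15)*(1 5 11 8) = (0 3 8 13 15 6 1 5) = [3, 5, 2, 8, 4, 0, 1, 7, 13, 9, 10, 11, 12, 15, 14, 6]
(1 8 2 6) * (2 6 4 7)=(1 8 6)(2 4 7)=[0, 8, 4, 3, 7, 5, 1, 2, 6]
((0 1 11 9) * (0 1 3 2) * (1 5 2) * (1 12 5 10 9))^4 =(0 2 5 12 3)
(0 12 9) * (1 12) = (0 1 12 9) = [1, 12, 2, 3, 4, 5, 6, 7, 8, 0, 10, 11, 9]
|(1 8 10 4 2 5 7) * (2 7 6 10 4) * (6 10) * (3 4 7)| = 6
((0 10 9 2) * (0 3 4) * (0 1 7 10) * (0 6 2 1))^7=((0 6 2 3 4)(1 7 10 9))^7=(0 2 4 6 3)(1 9 10 7)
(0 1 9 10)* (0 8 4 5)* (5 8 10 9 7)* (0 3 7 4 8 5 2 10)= (0 1 4 5 3 7 2 10)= [1, 4, 10, 7, 5, 3, 6, 2, 8, 9, 0]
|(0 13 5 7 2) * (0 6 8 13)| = 6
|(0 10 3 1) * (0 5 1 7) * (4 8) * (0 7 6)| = 4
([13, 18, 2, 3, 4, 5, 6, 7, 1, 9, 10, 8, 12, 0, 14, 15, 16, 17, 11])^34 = (1 11)(8 18)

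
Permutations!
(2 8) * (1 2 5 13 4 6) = (1 2 8 5 13 4 6) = [0, 2, 8, 3, 6, 13, 1, 7, 5, 9, 10, 11, 12, 4]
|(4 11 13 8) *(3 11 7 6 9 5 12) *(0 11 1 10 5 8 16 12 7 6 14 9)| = 15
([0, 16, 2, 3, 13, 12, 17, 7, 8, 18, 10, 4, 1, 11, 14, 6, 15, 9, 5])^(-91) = (1 12 5 18 9 17 6 15 16)(4 11 13)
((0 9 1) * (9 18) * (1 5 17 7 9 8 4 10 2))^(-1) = (0 1 2 10 4 8 18)(5 9 7 17)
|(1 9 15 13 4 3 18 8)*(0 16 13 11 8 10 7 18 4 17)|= |(0 16 13 17)(1 9 15 11 8)(3 4)(7 18 10)|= 60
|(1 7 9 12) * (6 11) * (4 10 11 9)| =|(1 7 4 10 11 6 9 12)| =8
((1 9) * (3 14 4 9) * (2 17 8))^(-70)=(2 8 17)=((1 3 14 4 9)(2 17 8))^(-70)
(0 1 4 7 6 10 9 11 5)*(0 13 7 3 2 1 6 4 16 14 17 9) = (0 6 10)(1 16 14 17 9 11 5 13 7 4 3 2) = [6, 16, 1, 2, 3, 13, 10, 4, 8, 11, 0, 5, 12, 7, 17, 15, 14, 9]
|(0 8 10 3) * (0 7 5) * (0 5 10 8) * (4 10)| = |(3 7 4 10)| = 4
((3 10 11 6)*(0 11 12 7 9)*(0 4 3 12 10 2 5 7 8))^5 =((0 11 6 12 8)(2 5 7 9 4 3))^5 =(12)(2 3 4 9 7 5)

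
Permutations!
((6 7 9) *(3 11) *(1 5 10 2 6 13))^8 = (13)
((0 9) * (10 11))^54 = ((0 9)(10 11))^54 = (11)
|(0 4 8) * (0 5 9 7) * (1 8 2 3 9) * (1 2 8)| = 8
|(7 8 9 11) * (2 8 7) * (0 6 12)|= 12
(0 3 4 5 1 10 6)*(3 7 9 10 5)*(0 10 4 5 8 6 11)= (0 7 9 4 3 5 1 8 6 10 11)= [7, 8, 2, 5, 3, 1, 10, 9, 6, 4, 11, 0]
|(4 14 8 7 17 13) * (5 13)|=7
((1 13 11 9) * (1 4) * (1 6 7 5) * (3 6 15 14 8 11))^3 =((1 13 3 6 7 5)(4 15 14 8 11 9))^3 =(1 6)(3 5)(4 8)(7 13)(9 14)(11 15)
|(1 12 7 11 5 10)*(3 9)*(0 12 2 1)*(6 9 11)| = |(0 12 7 6 9 3 11 5 10)(1 2)| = 18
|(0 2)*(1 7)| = |(0 2)(1 7)| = 2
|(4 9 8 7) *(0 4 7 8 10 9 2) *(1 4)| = 4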